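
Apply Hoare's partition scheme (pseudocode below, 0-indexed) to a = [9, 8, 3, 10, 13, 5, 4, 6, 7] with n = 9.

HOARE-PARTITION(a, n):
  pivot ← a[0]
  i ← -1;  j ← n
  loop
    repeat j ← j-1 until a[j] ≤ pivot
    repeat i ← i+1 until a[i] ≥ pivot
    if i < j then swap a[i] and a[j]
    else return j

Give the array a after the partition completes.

[7, 8, 3, 6, 4, 5, 13, 10, 9]

pivot=9
j stops at 8 (7), i stops at 0 (9); swap ⇒ [7, 8, 3, 10, 13, 5, 4, 6, 9]
j stops at 7 (6), i stops at 3 (10); swap ⇒ [7, 8, 3, 6, 13, 5, 4, 10, 9]
j stops at 6 (4), i stops at 4 (13); swap ⇒ [7, 8, 3, 6, 4, 5, 13, 10, 9]
j stops at 5, i stops at 6; i≥j ⇒ return 5. a=[7, 8, 3, 6, 4, 5, 13, 10, 9]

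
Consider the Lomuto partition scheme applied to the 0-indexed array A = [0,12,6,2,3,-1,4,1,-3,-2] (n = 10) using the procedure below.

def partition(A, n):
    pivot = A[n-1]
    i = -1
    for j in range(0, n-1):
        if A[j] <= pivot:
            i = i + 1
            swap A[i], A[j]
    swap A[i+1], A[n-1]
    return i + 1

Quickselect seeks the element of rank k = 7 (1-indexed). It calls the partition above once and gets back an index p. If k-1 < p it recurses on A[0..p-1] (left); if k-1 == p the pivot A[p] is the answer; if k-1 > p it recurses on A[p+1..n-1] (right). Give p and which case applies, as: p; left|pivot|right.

pivot=-2, i=-1
j=0: 0>-2, skip
j=1: 12>-2, skip
j=2: 6>-2, skip
j=3: 2>-2, skip
j=4: 3>-2, skip
j=5: -1>-2, skip
j=6: 4>-2, skip
j=7: 1>-2, skip
j=8: -3≤-2, i=0, swap(0,8) ⇒ [-3,12,6,2,3,-1,4,1,0,-2]
swap(1,9) ⇒ [-3,-2,6,2,3,-1,4,1,0,12]; return 1
p = 1; k-1 = 6 > 1 ⇒ right

1; right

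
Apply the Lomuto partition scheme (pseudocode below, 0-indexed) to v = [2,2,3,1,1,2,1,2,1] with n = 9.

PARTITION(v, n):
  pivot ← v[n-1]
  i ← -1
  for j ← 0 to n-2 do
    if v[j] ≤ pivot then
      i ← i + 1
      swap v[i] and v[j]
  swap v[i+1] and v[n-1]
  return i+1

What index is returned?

3

pivot = v[8] = 1; i = -1
j=0: v[0]=2 > 1 → no swap
j=1: v[1]=2 > 1 → no swap
j=2: v[2]=3 > 1 → no swap
j=3: v[3]=1 ≤ 1 → i=0, swap v[0],v[3] → [1,2,3,2,1,2,1,2,1]
j=4: v[4]=1 ≤ 1 → i=1, swap v[1],v[4] → [1,1,3,2,2,2,1,2,1]
j=5: v[5]=2 > 1 → no swap
j=6: v[6]=1 ≤ 1 → i=2, swap v[2],v[6] → [1,1,1,2,2,2,3,2,1]
j=7: v[7]=2 > 1 → no swap
final swap v[3],v[8] → [1,1,1,1,2,2,3,2,2]; return 3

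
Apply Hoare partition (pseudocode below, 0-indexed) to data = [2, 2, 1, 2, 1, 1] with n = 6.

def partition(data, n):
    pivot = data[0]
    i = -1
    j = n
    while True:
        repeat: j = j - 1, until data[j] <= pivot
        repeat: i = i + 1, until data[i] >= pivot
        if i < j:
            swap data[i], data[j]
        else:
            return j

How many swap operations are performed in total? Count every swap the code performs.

2

pivot = data[0] = 2; i = -1, j = 6
j→5 (data[5]=1≤2), i→0 (data[0]=2≥2); i<j, swap → [1, 2, 1, 2, 1, 2]
j→4 (data[4]=1≤2), i→1 (data[1]=2≥2); i<j, swap → [1, 1, 1, 2, 2, 2]
j→3, i→3; i≥j, return j=3. data = [1, 1, 1, 2, 2, 2]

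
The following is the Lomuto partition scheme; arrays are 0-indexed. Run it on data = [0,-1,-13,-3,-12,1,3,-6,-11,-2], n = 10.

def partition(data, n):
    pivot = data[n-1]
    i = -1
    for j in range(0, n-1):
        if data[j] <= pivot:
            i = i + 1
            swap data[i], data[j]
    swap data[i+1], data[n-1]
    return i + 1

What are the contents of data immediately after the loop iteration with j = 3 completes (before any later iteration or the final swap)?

[-13,-3,0,-1,-12,1,3,-6,-11,-2]

pivot=-2, i=-1
j=0: 0>-2, skip
j=1: -1>-2, skip
j=2: -13≤-2, i=0, swap(0,2) ⇒ [-13,-1,0,-3,-12,1,3,-6,-11,-2]
j=3: -3≤-2, i=1, swap(1,3) ⇒ [-13,-3,0,-1,-12,1,3,-6,-11,-2]
(after j=3) data = [-13,-3,0,-1,-12,1,3,-6,-11,-2]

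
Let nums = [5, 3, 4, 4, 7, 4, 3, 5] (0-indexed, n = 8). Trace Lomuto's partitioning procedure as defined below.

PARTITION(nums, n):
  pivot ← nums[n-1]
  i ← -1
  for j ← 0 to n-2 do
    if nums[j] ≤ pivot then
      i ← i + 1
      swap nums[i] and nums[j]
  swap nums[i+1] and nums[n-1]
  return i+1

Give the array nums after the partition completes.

[5, 3, 4, 4, 4, 3, 5, 7]

pivot=5, i=-1
j=0: 5≤5, i=0, swap(0,0) ⇒ [5, 3, 4, 4, 7, 4, 3, 5]
j=1: 3≤5, i=1, swap(1,1) ⇒ [5, 3, 4, 4, 7, 4, 3, 5]
j=2: 4≤5, i=2, swap(2,2) ⇒ [5, 3, 4, 4, 7, 4, 3, 5]
j=3: 4≤5, i=3, swap(3,3) ⇒ [5, 3, 4, 4, 7, 4, 3, 5]
j=4: 7>5, skip
j=5: 4≤5, i=4, swap(4,5) ⇒ [5, 3, 4, 4, 4, 7, 3, 5]
j=6: 3≤5, i=5, swap(5,6) ⇒ [5, 3, 4, 4, 4, 3, 7, 5]
swap(6,7) ⇒ [5, 3, 4, 4, 4, 3, 5, 7]; return 6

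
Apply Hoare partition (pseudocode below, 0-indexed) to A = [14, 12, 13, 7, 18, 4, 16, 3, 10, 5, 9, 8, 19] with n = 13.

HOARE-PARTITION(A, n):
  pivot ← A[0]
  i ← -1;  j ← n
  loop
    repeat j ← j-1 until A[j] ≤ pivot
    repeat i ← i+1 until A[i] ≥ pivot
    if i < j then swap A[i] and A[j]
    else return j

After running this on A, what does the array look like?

pivot = A[0] = 14; i = -1, j = 13
j→11 (A[11]=8≤14), i→0 (A[0]=14≥14); i<j, swap → [8, 12, 13, 7, 18, 4, 16, 3, 10, 5, 9, 14, 19]
j→10 (A[10]=9≤14), i→4 (A[4]=18≥14); i<j, swap → [8, 12, 13, 7, 9, 4, 16, 3, 10, 5, 18, 14, 19]
j→9 (A[9]=5≤14), i→6 (A[6]=16≥14); i<j, swap → [8, 12, 13, 7, 9, 4, 5, 3, 10, 16, 18, 14, 19]
j→8, i→9; i≥j, return j=8. A = [8, 12, 13, 7, 9, 4, 5, 3, 10, 16, 18, 14, 19]

[8, 12, 13, 7, 9, 4, 5, 3, 10, 16, 18, 14, 19]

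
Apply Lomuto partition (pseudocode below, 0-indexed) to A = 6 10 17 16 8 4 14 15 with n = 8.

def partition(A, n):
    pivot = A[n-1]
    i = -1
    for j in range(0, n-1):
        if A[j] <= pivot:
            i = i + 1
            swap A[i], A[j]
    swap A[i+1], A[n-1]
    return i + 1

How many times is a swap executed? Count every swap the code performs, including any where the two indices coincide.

pivot=15, i=-1
j=0: 6≤15, i=0, swap(0,0) ⇒ 6 10 17 16 8 4 14 15
j=1: 10≤15, i=1, swap(1,1) ⇒ 6 10 17 16 8 4 14 15
j=2: 17>15, skip
j=3: 16>15, skip
j=4: 8≤15, i=2, swap(2,4) ⇒ 6 10 8 16 17 4 14 15
j=5: 4≤15, i=3, swap(3,5) ⇒ 6 10 8 4 17 16 14 15
j=6: 14≤15, i=4, swap(4,6) ⇒ 6 10 8 4 14 16 17 15
swap(5,7) ⇒ 6 10 8 4 14 15 17 16; return 5

6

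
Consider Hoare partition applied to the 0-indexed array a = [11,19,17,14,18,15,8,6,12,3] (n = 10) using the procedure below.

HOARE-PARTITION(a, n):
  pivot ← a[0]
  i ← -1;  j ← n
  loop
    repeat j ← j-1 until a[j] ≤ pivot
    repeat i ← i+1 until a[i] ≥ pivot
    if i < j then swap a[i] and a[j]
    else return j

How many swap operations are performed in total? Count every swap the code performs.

3

pivot = a[0] = 11; i = -1, j = 10
j→9 (a[9]=3≤11), i→0 (a[0]=11≥11); i<j, swap → [3,19,17,14,18,15,8,6,12,11]
j→7 (a[7]=6≤11), i→1 (a[1]=19≥11); i<j, swap → [3,6,17,14,18,15,8,19,12,11]
j→6 (a[6]=8≤11), i→2 (a[2]=17≥11); i<j, swap → [3,6,8,14,18,15,17,19,12,11]
j→2, i→3; i≥j, return j=2. a = [3,6,8,14,18,15,17,19,12,11]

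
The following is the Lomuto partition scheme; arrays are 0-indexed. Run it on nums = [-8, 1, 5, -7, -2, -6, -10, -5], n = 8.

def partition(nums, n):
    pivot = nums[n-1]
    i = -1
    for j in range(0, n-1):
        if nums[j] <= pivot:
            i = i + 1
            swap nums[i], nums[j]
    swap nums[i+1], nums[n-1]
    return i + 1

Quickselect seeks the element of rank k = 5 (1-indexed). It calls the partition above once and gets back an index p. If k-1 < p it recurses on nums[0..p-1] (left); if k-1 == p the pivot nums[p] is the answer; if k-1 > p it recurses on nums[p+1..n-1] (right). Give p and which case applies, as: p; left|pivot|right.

pivot=-5, i=-1
j=0: -8≤-5, i=0, swap(0,0) ⇒ [-8, 1, 5, -7, -2, -6, -10, -5]
j=1: 1>-5, skip
j=2: 5>-5, skip
j=3: -7≤-5, i=1, swap(1,3) ⇒ [-8, -7, 5, 1, -2, -6, -10, -5]
j=4: -2>-5, skip
j=5: -6≤-5, i=2, swap(2,5) ⇒ [-8, -7, -6, 1, -2, 5, -10, -5]
j=6: -10≤-5, i=3, swap(3,6) ⇒ [-8, -7, -6, -10, -2, 5, 1, -5]
swap(4,7) ⇒ [-8, -7, -6, -10, -5, 5, 1, -2]; return 4
p = 4; k-1 = 4 == 4 ⇒ pivot

4; pivot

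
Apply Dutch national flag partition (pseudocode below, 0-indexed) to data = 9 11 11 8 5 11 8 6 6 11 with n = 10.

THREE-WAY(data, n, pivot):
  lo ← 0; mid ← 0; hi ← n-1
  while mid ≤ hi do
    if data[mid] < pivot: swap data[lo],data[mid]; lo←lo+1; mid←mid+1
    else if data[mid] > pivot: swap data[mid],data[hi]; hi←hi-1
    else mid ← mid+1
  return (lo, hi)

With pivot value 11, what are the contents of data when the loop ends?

9 8 5 8 6 6 11 11 11 11

lo=0 mid=0 hi=9
9<11: swap(0,0), lo=1 mid=1 ⇒ 9 11 11 8 5 11 8 6 6 11
11=11: mid=2
11=11: mid=3
8<11: swap(1,3), lo=2 mid=4 ⇒ 9 8 11 11 5 11 8 6 6 11
5<11: swap(2,4), lo=3 mid=5 ⇒ 9 8 5 11 11 11 8 6 6 11
11=11: mid=6
8<11: swap(3,6), lo=4 mid=7 ⇒ 9 8 5 8 11 11 11 6 6 11
6<11: swap(4,7), lo=5 mid=8 ⇒ 9 8 5 8 6 11 11 11 6 11
6<11: swap(5,8), lo=6 mid=9 ⇒ 9 8 5 8 6 6 11 11 11 11
11=11: mid=10
done. lo=6 hi=9; data=9 8 5 8 6 6 11 11 11 11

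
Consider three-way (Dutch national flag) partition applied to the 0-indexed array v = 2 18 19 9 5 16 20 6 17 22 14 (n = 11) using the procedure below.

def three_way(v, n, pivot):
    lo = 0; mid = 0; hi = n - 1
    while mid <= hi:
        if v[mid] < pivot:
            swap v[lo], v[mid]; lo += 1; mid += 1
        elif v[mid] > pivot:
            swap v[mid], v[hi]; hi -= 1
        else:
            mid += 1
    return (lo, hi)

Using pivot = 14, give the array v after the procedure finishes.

pivot = 14; lo=0, mid=0, hi=10
v[mid]=2<14: swap v[0],v[0]; lo=1,mid=1 → 2 18 19 9 5 16 20 6 17 22 14
v[mid]=18>14: swap v[1],v[10]; hi=9 → 2 14 19 9 5 16 20 6 17 22 18
v[mid]=14=14: mid=2
v[mid]=19>14: swap v[2],v[9]; hi=8 → 2 14 22 9 5 16 20 6 17 19 18
v[mid]=22>14: swap v[2],v[8]; hi=7 → 2 14 17 9 5 16 20 6 22 19 18
v[mid]=17>14: swap v[2],v[7]; hi=6 → 2 14 6 9 5 16 20 17 22 19 18
v[mid]=6<14: swap v[1],v[2]; lo=2,mid=3 → 2 6 14 9 5 16 20 17 22 19 18
v[mid]=9<14: swap v[2],v[3]; lo=3,mid=4 → 2 6 9 14 5 16 20 17 22 19 18
v[mid]=5<14: swap v[3],v[4]; lo=4,mid=5 → 2 6 9 5 14 16 20 17 22 19 18
v[mid]=16>14: swap v[5],v[6]; hi=5 → 2 6 9 5 14 20 16 17 22 19 18
v[mid]=20>14: swap v[5],v[5]; hi=4 → 2 6 9 5 14 20 16 17 22 19 18
end: lo=4, hi=4; v = 2 6 9 5 14 20 16 17 22 19 18

2 6 9 5 14 20 16 17 22 19 18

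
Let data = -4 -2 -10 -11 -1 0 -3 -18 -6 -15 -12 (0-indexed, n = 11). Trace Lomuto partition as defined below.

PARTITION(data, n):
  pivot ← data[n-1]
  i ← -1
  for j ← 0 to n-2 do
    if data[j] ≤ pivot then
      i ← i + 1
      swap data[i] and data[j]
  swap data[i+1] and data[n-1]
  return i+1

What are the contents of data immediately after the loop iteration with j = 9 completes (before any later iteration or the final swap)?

-18 -15 -10 -11 -1 0 -3 -4 -6 -2 -12

pivot = data[10] = -12; i = -1
j=0: data[0]=-4 > -12 → no swap
j=1: data[1]=-2 > -12 → no swap
j=2: data[2]=-10 > -12 → no swap
j=3: data[3]=-11 > -12 → no swap
j=4: data[4]=-1 > -12 → no swap
j=5: data[5]=0 > -12 → no swap
j=6: data[6]=-3 > -12 → no swap
j=7: data[7]=-18 ≤ -12 → i=0, swap data[0],data[7] → -18 -2 -10 -11 -1 0 -3 -4 -6 -15 -12
j=8: data[8]=-6 > -12 → no swap
j=9: data[9]=-15 ≤ -12 → i=1, swap data[1],data[9] → -18 -15 -10 -11 -1 0 -3 -4 -6 -2 -12
(after j=9) data = -18 -15 -10 -11 -1 0 -3 -4 -6 -2 -12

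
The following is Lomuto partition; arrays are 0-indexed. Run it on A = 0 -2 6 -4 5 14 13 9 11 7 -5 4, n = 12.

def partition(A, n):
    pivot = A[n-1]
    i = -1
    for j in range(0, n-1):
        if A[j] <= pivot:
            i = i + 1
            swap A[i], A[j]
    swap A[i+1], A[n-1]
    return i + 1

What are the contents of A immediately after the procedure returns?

pivot = A[11] = 4; i = -1
j=0: A[0]=0 ≤ 4 → i=0, swap A[0],A[0] (no change) → 0 -2 6 -4 5 14 13 9 11 7 -5 4
j=1: A[1]=-2 ≤ 4 → i=1, swap A[1],A[1] (no change) → 0 -2 6 -4 5 14 13 9 11 7 -5 4
j=2: A[2]=6 > 4 → no swap
j=3: A[3]=-4 ≤ 4 → i=2, swap A[2],A[3] → 0 -2 -4 6 5 14 13 9 11 7 -5 4
j=4: A[4]=5 > 4 → no swap
j=5: A[5]=14 > 4 → no swap
j=6: A[6]=13 > 4 → no swap
j=7: A[7]=9 > 4 → no swap
j=8: A[8]=11 > 4 → no swap
j=9: A[9]=7 > 4 → no swap
j=10: A[10]=-5 ≤ 4 → i=3, swap A[3],A[10] → 0 -2 -4 -5 5 14 13 9 11 7 6 4
final swap A[4],A[11] → 0 -2 -4 -5 4 14 13 9 11 7 6 5; return 4

0 -2 -4 -5 4 14 13 9 11 7 6 5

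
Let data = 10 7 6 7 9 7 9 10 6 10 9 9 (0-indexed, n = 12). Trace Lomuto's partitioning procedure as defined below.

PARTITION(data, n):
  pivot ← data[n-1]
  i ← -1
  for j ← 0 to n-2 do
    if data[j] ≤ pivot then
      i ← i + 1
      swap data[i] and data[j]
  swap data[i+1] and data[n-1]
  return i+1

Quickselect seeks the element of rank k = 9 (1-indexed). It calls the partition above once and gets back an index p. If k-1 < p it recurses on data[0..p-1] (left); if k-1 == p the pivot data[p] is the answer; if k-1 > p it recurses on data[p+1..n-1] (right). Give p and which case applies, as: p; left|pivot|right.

8; pivot

pivot = data[11] = 9; i = -1
j=0: data[0]=10 > 9 → no swap
j=1: data[1]=7 ≤ 9 → i=0, swap data[0],data[1] → 7 10 6 7 9 7 9 10 6 10 9 9
j=2: data[2]=6 ≤ 9 → i=1, swap data[1],data[2] → 7 6 10 7 9 7 9 10 6 10 9 9
j=3: data[3]=7 ≤ 9 → i=2, swap data[2],data[3] → 7 6 7 10 9 7 9 10 6 10 9 9
j=4: data[4]=9 ≤ 9 → i=3, swap data[3],data[4] → 7 6 7 9 10 7 9 10 6 10 9 9
j=5: data[5]=7 ≤ 9 → i=4, swap data[4],data[5] → 7 6 7 9 7 10 9 10 6 10 9 9
j=6: data[6]=9 ≤ 9 → i=5, swap data[5],data[6] → 7 6 7 9 7 9 10 10 6 10 9 9
j=7: data[7]=10 > 9 → no swap
j=8: data[8]=6 ≤ 9 → i=6, swap data[6],data[8] → 7 6 7 9 7 9 6 10 10 10 9 9
j=9: data[9]=10 > 9 → no swap
j=10: data[10]=9 ≤ 9 → i=7, swap data[7],data[10] → 7 6 7 9 7 9 6 9 10 10 10 9
final swap data[8],data[11] → 7 6 7 9 7 9 6 9 9 10 10 10; return 8
p = 8; k-1 = 8 == 8 ⇒ pivot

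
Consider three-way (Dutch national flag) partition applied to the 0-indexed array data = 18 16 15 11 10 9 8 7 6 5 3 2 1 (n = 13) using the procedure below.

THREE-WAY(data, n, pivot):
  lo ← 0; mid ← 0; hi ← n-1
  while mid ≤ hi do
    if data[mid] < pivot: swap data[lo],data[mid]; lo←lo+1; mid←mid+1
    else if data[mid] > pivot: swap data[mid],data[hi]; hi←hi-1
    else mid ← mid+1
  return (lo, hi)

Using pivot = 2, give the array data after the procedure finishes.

pivot = 2; lo=0, mid=0, hi=12
data[mid]=18>2: swap data[0],data[12]; hi=11 → 1 16 15 11 10 9 8 7 6 5 3 2 18
data[mid]=1<2: swap data[0],data[0]; lo=1,mid=1 → 1 16 15 11 10 9 8 7 6 5 3 2 18
data[mid]=16>2: swap data[1],data[11]; hi=10 → 1 2 15 11 10 9 8 7 6 5 3 16 18
data[mid]=2=2: mid=2
data[mid]=15>2: swap data[2],data[10]; hi=9 → 1 2 3 11 10 9 8 7 6 5 15 16 18
data[mid]=3>2: swap data[2],data[9]; hi=8 → 1 2 5 11 10 9 8 7 6 3 15 16 18
data[mid]=5>2: swap data[2],data[8]; hi=7 → 1 2 6 11 10 9 8 7 5 3 15 16 18
data[mid]=6>2: swap data[2],data[7]; hi=6 → 1 2 7 11 10 9 8 6 5 3 15 16 18
data[mid]=7>2: swap data[2],data[6]; hi=5 → 1 2 8 11 10 9 7 6 5 3 15 16 18
data[mid]=8>2: swap data[2],data[5]; hi=4 → 1 2 9 11 10 8 7 6 5 3 15 16 18
data[mid]=9>2: swap data[2],data[4]; hi=3 → 1 2 10 11 9 8 7 6 5 3 15 16 18
data[mid]=10>2: swap data[2],data[3]; hi=2 → 1 2 11 10 9 8 7 6 5 3 15 16 18
data[mid]=11>2: swap data[2],data[2]; hi=1 → 1 2 11 10 9 8 7 6 5 3 15 16 18
end: lo=1, hi=1; data = 1 2 11 10 9 8 7 6 5 3 15 16 18

1 2 11 10 9 8 7 6 5 3 15 16 18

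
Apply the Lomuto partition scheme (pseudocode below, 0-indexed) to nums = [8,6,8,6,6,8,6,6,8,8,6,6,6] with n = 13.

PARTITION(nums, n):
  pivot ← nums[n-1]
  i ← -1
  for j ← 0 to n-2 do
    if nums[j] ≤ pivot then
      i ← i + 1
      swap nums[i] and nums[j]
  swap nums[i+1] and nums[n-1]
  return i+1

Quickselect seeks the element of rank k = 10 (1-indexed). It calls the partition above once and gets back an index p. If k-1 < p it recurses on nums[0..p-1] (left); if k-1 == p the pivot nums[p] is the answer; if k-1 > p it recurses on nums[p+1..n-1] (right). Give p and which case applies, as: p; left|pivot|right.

7; right

pivot = nums[12] = 6; i = -1
j=0: nums[0]=8 > 6 → no swap
j=1: nums[1]=6 ≤ 6 → i=0, swap nums[0],nums[1] → [6,8,8,6,6,8,6,6,8,8,6,6,6]
j=2: nums[2]=8 > 6 → no swap
j=3: nums[3]=6 ≤ 6 → i=1, swap nums[1],nums[3] → [6,6,8,8,6,8,6,6,8,8,6,6,6]
j=4: nums[4]=6 ≤ 6 → i=2, swap nums[2],nums[4] → [6,6,6,8,8,8,6,6,8,8,6,6,6]
j=5: nums[5]=8 > 6 → no swap
j=6: nums[6]=6 ≤ 6 → i=3, swap nums[3],nums[6] → [6,6,6,6,8,8,8,6,8,8,6,6,6]
j=7: nums[7]=6 ≤ 6 → i=4, swap nums[4],nums[7] → [6,6,6,6,6,8,8,8,8,8,6,6,6]
j=8: nums[8]=8 > 6 → no swap
j=9: nums[9]=8 > 6 → no swap
j=10: nums[10]=6 ≤ 6 → i=5, swap nums[5],nums[10] → [6,6,6,6,6,6,8,8,8,8,8,6,6]
j=11: nums[11]=6 ≤ 6 → i=6, swap nums[6],nums[11] → [6,6,6,6,6,6,6,8,8,8,8,8,6]
final swap nums[7],nums[12] → [6,6,6,6,6,6,6,6,8,8,8,8,8]; return 7
p = 7; k-1 = 9 > 7 ⇒ right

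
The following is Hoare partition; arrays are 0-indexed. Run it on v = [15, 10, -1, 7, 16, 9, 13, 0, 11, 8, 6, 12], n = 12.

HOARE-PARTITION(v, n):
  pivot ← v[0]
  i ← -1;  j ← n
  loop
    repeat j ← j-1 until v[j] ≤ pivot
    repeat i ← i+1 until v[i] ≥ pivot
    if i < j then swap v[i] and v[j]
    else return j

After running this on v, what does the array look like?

pivot = v[0] = 15; i = -1, j = 12
j→11 (v[11]=12≤15), i→0 (v[0]=15≥15); i<j, swap → [12, 10, -1, 7, 16, 9, 13, 0, 11, 8, 6, 15]
j→10 (v[10]=6≤15), i→4 (v[4]=16≥15); i<j, swap → [12, 10, -1, 7, 6, 9, 13, 0, 11, 8, 16, 15]
j→9, i→10; i≥j, return j=9. v = [12, 10, -1, 7, 6, 9, 13, 0, 11, 8, 16, 15]

[12, 10, -1, 7, 6, 9, 13, 0, 11, 8, 16, 15]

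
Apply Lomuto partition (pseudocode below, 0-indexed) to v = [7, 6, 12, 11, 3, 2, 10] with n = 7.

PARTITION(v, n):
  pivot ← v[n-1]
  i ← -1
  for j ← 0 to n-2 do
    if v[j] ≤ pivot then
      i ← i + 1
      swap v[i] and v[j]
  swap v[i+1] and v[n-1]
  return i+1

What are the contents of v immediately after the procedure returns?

[7, 6, 3, 2, 10, 11, 12]

pivot = v[6] = 10; i = -1
j=0: v[0]=7 ≤ 10 → i=0, swap v[0],v[0] (no change) → [7, 6, 12, 11, 3, 2, 10]
j=1: v[1]=6 ≤ 10 → i=1, swap v[1],v[1] (no change) → [7, 6, 12, 11, 3, 2, 10]
j=2: v[2]=12 > 10 → no swap
j=3: v[3]=11 > 10 → no swap
j=4: v[4]=3 ≤ 10 → i=2, swap v[2],v[4] → [7, 6, 3, 11, 12, 2, 10]
j=5: v[5]=2 ≤ 10 → i=3, swap v[3],v[5] → [7, 6, 3, 2, 12, 11, 10]
final swap v[4],v[6] → [7, 6, 3, 2, 10, 11, 12]; return 4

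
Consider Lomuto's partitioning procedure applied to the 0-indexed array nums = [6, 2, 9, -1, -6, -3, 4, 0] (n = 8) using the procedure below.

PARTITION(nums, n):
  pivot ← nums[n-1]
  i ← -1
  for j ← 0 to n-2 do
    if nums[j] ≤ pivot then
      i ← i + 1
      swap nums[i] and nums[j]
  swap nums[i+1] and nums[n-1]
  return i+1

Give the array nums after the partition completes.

pivot=0, i=-1
j=0: 6>0, skip
j=1: 2>0, skip
j=2: 9>0, skip
j=3: -1≤0, i=0, swap(0,3) ⇒ [-1, 2, 9, 6, -6, -3, 4, 0]
j=4: -6≤0, i=1, swap(1,4) ⇒ [-1, -6, 9, 6, 2, -3, 4, 0]
j=5: -3≤0, i=2, swap(2,5) ⇒ [-1, -6, -3, 6, 2, 9, 4, 0]
j=6: 4>0, skip
swap(3,7) ⇒ [-1, -6, -3, 0, 2, 9, 4, 6]; return 3

[-1, -6, -3, 0, 2, 9, 4, 6]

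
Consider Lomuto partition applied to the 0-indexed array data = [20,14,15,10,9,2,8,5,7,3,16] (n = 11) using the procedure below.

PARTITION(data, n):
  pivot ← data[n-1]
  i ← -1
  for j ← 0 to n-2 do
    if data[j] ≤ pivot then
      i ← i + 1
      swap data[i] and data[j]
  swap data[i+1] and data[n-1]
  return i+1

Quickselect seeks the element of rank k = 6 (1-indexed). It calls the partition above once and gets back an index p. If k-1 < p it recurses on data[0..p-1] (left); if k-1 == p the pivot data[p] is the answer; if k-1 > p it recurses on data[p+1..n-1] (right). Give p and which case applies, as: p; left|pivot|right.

9; left

pivot=16, i=-1
j=0: 20>16, skip
j=1: 14≤16, i=0, swap(0,1) ⇒ [14,20,15,10,9,2,8,5,7,3,16]
j=2: 15≤16, i=1, swap(1,2) ⇒ [14,15,20,10,9,2,8,5,7,3,16]
j=3: 10≤16, i=2, swap(2,3) ⇒ [14,15,10,20,9,2,8,5,7,3,16]
j=4: 9≤16, i=3, swap(3,4) ⇒ [14,15,10,9,20,2,8,5,7,3,16]
j=5: 2≤16, i=4, swap(4,5) ⇒ [14,15,10,9,2,20,8,5,7,3,16]
j=6: 8≤16, i=5, swap(5,6) ⇒ [14,15,10,9,2,8,20,5,7,3,16]
j=7: 5≤16, i=6, swap(6,7) ⇒ [14,15,10,9,2,8,5,20,7,3,16]
j=8: 7≤16, i=7, swap(7,8) ⇒ [14,15,10,9,2,8,5,7,20,3,16]
j=9: 3≤16, i=8, swap(8,9) ⇒ [14,15,10,9,2,8,5,7,3,20,16]
swap(9,10) ⇒ [14,15,10,9,2,8,5,7,3,16,20]; return 9
p = 9; k-1 = 5 < 9 ⇒ left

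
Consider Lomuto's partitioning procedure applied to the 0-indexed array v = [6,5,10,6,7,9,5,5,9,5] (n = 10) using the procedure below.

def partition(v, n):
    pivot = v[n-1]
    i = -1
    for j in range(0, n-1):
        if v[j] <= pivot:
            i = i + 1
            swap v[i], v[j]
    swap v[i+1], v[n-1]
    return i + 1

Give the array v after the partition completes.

pivot = v[9] = 5; i = -1
j=0: v[0]=6 > 5 → no swap
j=1: v[1]=5 ≤ 5 → i=0, swap v[0],v[1] → [5,6,10,6,7,9,5,5,9,5]
j=2: v[2]=10 > 5 → no swap
j=3: v[3]=6 > 5 → no swap
j=4: v[4]=7 > 5 → no swap
j=5: v[5]=9 > 5 → no swap
j=6: v[6]=5 ≤ 5 → i=1, swap v[1],v[6] → [5,5,10,6,7,9,6,5,9,5]
j=7: v[7]=5 ≤ 5 → i=2, swap v[2],v[7] → [5,5,5,6,7,9,6,10,9,5]
j=8: v[8]=9 > 5 → no swap
final swap v[3],v[9] → [5,5,5,5,7,9,6,10,9,6]; return 3

[5,5,5,5,7,9,6,10,9,6]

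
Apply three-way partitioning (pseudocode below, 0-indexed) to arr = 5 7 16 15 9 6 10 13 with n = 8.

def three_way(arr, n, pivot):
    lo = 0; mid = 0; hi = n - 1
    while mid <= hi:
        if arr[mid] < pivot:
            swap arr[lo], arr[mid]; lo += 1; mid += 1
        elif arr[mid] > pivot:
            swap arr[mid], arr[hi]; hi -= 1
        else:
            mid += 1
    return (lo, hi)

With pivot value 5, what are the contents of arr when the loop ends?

pivot = 5; lo=0, mid=0, hi=7
arr[mid]=5=5: mid=1
arr[mid]=7>5: swap arr[1],arr[7]; hi=6 → 5 13 16 15 9 6 10 7
arr[mid]=13>5: swap arr[1],arr[6]; hi=5 → 5 10 16 15 9 6 13 7
arr[mid]=10>5: swap arr[1],arr[5]; hi=4 → 5 6 16 15 9 10 13 7
arr[mid]=6>5: swap arr[1],arr[4]; hi=3 → 5 9 16 15 6 10 13 7
arr[mid]=9>5: swap arr[1],arr[3]; hi=2 → 5 15 16 9 6 10 13 7
arr[mid]=15>5: swap arr[1],arr[2]; hi=1 → 5 16 15 9 6 10 13 7
arr[mid]=16>5: swap arr[1],arr[1]; hi=0 → 5 16 15 9 6 10 13 7
end: lo=0, hi=0; arr = 5 16 15 9 6 10 13 7

5 16 15 9 6 10 13 7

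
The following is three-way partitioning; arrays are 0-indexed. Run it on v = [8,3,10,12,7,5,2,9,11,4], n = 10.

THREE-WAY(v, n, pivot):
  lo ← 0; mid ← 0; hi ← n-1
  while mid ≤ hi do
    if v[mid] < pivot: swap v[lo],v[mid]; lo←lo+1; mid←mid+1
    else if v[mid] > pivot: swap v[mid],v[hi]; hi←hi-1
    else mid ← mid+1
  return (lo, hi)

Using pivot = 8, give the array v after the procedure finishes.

pivot = 8; lo=0, mid=0, hi=9
v[mid]=8=8: mid=1
v[mid]=3<8: swap v[0],v[1]; lo=1,mid=2 → [3,8,10,12,7,5,2,9,11,4]
v[mid]=10>8: swap v[2],v[9]; hi=8 → [3,8,4,12,7,5,2,9,11,10]
v[mid]=4<8: swap v[1],v[2]; lo=2,mid=3 → [3,4,8,12,7,5,2,9,11,10]
v[mid]=12>8: swap v[3],v[8]; hi=7 → [3,4,8,11,7,5,2,9,12,10]
v[mid]=11>8: swap v[3],v[7]; hi=6 → [3,4,8,9,7,5,2,11,12,10]
v[mid]=9>8: swap v[3],v[6]; hi=5 → [3,4,8,2,7,5,9,11,12,10]
v[mid]=2<8: swap v[2],v[3]; lo=3,mid=4 → [3,4,2,8,7,5,9,11,12,10]
v[mid]=7<8: swap v[3],v[4]; lo=4,mid=5 → [3,4,2,7,8,5,9,11,12,10]
v[mid]=5<8: swap v[4],v[5]; lo=5,mid=6 → [3,4,2,7,5,8,9,11,12,10]
end: lo=5, hi=5; v = [3,4,2,7,5,8,9,11,12,10]

[3,4,2,7,5,8,9,11,12,10]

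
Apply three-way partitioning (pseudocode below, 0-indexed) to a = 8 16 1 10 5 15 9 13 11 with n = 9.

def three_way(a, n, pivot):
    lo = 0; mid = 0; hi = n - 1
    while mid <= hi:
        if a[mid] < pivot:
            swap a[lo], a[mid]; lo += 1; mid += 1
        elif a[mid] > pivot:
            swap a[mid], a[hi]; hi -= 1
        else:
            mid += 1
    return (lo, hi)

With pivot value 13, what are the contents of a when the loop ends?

8 11 1 10 5 9 13 15 16

lo=0 mid=0 hi=8
8<13: swap(0,0), lo=1 mid=1 ⇒ 8 16 1 10 5 15 9 13 11
16>13: swap(1,8), hi=7 ⇒ 8 11 1 10 5 15 9 13 16
11<13: swap(1,1), lo=2 mid=2 ⇒ 8 11 1 10 5 15 9 13 16
1<13: swap(2,2), lo=3 mid=3 ⇒ 8 11 1 10 5 15 9 13 16
10<13: swap(3,3), lo=4 mid=4 ⇒ 8 11 1 10 5 15 9 13 16
5<13: swap(4,4), lo=5 mid=5 ⇒ 8 11 1 10 5 15 9 13 16
15>13: swap(5,7), hi=6 ⇒ 8 11 1 10 5 13 9 15 16
13=13: mid=6
9<13: swap(5,6), lo=6 mid=7 ⇒ 8 11 1 10 5 9 13 15 16
done. lo=6 hi=6; a=8 11 1 10 5 9 13 15 16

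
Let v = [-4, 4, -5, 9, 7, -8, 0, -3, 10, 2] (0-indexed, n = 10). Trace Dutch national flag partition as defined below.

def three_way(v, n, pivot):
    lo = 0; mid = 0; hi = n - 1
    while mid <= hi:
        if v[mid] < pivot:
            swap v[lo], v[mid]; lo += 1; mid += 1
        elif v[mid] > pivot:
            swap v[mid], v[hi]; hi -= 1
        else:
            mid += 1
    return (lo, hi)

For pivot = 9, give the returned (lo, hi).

lo=0 mid=0 hi=9
-4<9: swap(0,0), lo=1 mid=1 ⇒ [-4, 4, -5, 9, 7, -8, 0, -3, 10, 2]
4<9: swap(1,1), lo=2 mid=2 ⇒ [-4, 4, -5, 9, 7, -8, 0, -3, 10, 2]
-5<9: swap(2,2), lo=3 mid=3 ⇒ [-4, 4, -5, 9, 7, -8, 0, -3, 10, 2]
9=9: mid=4
7<9: swap(3,4), lo=4 mid=5 ⇒ [-4, 4, -5, 7, 9, -8, 0, -3, 10, 2]
-8<9: swap(4,5), lo=5 mid=6 ⇒ [-4, 4, -5, 7, -8, 9, 0, -3, 10, 2]
0<9: swap(5,6), lo=6 mid=7 ⇒ [-4, 4, -5, 7, -8, 0, 9, -3, 10, 2]
-3<9: swap(6,7), lo=7 mid=8 ⇒ [-4, 4, -5, 7, -8, 0, -3, 9, 10, 2]
10>9: swap(8,9), hi=8 ⇒ [-4, 4, -5, 7, -8, 0, -3, 9, 2, 10]
2<9: swap(7,8), lo=8 mid=9 ⇒ [-4, 4, -5, 7, -8, 0, -3, 2, 9, 10]
done. lo=8 hi=8; v=[-4, 4, -5, 7, -8, 0, -3, 2, 9, 10]

(8, 8)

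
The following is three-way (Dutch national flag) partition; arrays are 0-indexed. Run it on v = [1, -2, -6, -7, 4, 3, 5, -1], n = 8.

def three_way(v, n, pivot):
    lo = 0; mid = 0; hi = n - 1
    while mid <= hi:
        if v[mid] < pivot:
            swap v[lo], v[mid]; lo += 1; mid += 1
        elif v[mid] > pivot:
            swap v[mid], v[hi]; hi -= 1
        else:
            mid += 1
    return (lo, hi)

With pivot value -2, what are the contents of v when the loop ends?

[-7, -6, -2, 4, 3, 5, -1, 1]

lo=0 mid=0 hi=7
1>-2: swap(0,7), hi=6 ⇒ [-1, -2, -6, -7, 4, 3, 5, 1]
-1>-2: swap(0,6), hi=5 ⇒ [5, -2, -6, -7, 4, 3, -1, 1]
5>-2: swap(0,5), hi=4 ⇒ [3, -2, -6, -7, 4, 5, -1, 1]
3>-2: swap(0,4), hi=3 ⇒ [4, -2, -6, -7, 3, 5, -1, 1]
4>-2: swap(0,3), hi=2 ⇒ [-7, -2, -6, 4, 3, 5, -1, 1]
-7<-2: swap(0,0), lo=1 mid=1 ⇒ [-7, -2, -6, 4, 3, 5, -1, 1]
-2=-2: mid=2
-6<-2: swap(1,2), lo=2 mid=3 ⇒ [-7, -6, -2, 4, 3, 5, -1, 1]
done. lo=2 hi=2; v=[-7, -6, -2, 4, 3, 5, -1, 1]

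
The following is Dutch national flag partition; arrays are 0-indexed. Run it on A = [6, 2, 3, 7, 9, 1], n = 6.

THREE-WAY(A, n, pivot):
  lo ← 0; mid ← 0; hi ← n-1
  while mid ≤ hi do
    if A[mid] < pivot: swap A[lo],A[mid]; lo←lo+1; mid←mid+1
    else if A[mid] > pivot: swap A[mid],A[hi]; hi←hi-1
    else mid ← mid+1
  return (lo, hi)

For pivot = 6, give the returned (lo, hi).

(3, 3)

lo=0 mid=0 hi=5
6=6: mid=1
2<6: swap(0,1), lo=1 mid=2 ⇒ [2, 6, 3, 7, 9, 1]
3<6: swap(1,2), lo=2 mid=3 ⇒ [2, 3, 6, 7, 9, 1]
7>6: swap(3,5), hi=4 ⇒ [2, 3, 6, 1, 9, 7]
1<6: swap(2,3), lo=3 mid=4 ⇒ [2, 3, 1, 6, 9, 7]
9>6: swap(4,4), hi=3 ⇒ [2, 3, 1, 6, 9, 7]
done. lo=3 hi=3; A=[2, 3, 1, 6, 9, 7]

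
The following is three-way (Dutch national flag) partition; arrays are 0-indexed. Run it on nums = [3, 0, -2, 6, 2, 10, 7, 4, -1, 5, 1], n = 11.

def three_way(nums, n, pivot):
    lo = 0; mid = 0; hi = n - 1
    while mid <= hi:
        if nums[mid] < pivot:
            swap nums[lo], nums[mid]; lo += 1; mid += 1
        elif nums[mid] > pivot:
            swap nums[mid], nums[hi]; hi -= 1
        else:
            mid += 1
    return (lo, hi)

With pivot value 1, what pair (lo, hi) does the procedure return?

(3, 3)

pivot = 1; lo=0, mid=0, hi=10
nums[mid]=3>1: swap nums[0],nums[10]; hi=9 → [1, 0, -2, 6, 2, 10, 7, 4, -1, 5, 3]
nums[mid]=1=1: mid=1
nums[mid]=0<1: swap nums[0],nums[1]; lo=1,mid=2 → [0, 1, -2, 6, 2, 10, 7, 4, -1, 5, 3]
nums[mid]=-2<1: swap nums[1],nums[2]; lo=2,mid=3 → [0, -2, 1, 6, 2, 10, 7, 4, -1, 5, 3]
nums[mid]=6>1: swap nums[3],nums[9]; hi=8 → [0, -2, 1, 5, 2, 10, 7, 4, -1, 6, 3]
nums[mid]=5>1: swap nums[3],nums[8]; hi=7 → [0, -2, 1, -1, 2, 10, 7, 4, 5, 6, 3]
nums[mid]=-1<1: swap nums[2],nums[3]; lo=3,mid=4 → [0, -2, -1, 1, 2, 10, 7, 4, 5, 6, 3]
nums[mid]=2>1: swap nums[4],nums[7]; hi=6 → [0, -2, -1, 1, 4, 10, 7, 2, 5, 6, 3]
nums[mid]=4>1: swap nums[4],nums[6]; hi=5 → [0, -2, -1, 1, 7, 10, 4, 2, 5, 6, 3]
nums[mid]=7>1: swap nums[4],nums[5]; hi=4 → [0, -2, -1, 1, 10, 7, 4, 2, 5, 6, 3]
nums[mid]=10>1: swap nums[4],nums[4]; hi=3 → [0, -2, -1, 1, 10, 7, 4, 2, 5, 6, 3]
end: lo=3, hi=3; nums = [0, -2, -1, 1, 10, 7, 4, 2, 5, 6, 3]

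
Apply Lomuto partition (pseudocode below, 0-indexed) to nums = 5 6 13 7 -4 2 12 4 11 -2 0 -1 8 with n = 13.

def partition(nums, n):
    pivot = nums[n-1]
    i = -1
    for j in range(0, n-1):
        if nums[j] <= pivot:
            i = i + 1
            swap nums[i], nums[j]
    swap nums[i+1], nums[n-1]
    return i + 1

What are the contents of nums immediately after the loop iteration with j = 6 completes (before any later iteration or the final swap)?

5 6 7 -4 2 13 12 4 11 -2 0 -1 8

pivot=8, i=-1
j=0: 5≤8, i=0, swap(0,0) ⇒ 5 6 13 7 -4 2 12 4 11 -2 0 -1 8
j=1: 6≤8, i=1, swap(1,1) ⇒ 5 6 13 7 -4 2 12 4 11 -2 0 -1 8
j=2: 13>8, skip
j=3: 7≤8, i=2, swap(2,3) ⇒ 5 6 7 13 -4 2 12 4 11 -2 0 -1 8
j=4: -4≤8, i=3, swap(3,4) ⇒ 5 6 7 -4 13 2 12 4 11 -2 0 -1 8
j=5: 2≤8, i=4, swap(4,5) ⇒ 5 6 7 -4 2 13 12 4 11 -2 0 -1 8
j=6: 12>8, skip
(after j=6) nums = 5 6 7 -4 2 13 12 4 11 -2 0 -1 8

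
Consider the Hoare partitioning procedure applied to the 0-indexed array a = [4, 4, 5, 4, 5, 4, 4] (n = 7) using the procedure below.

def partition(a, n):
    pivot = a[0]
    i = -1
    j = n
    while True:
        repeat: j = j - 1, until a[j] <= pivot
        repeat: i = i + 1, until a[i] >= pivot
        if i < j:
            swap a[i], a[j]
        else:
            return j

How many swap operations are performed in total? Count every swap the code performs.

pivot=4
j stops at 6 (4), i stops at 0 (4); swap ⇒ [4, 4, 5, 4, 5, 4, 4]
j stops at 5 (4), i stops at 1 (4); swap ⇒ [4, 4, 5, 4, 5, 4, 4]
j stops at 3 (4), i stops at 2 (5); swap ⇒ [4, 4, 4, 5, 5, 4, 4]
j stops at 2, i stops at 3; i≥j ⇒ return 2. a=[4, 4, 4, 5, 5, 4, 4]

3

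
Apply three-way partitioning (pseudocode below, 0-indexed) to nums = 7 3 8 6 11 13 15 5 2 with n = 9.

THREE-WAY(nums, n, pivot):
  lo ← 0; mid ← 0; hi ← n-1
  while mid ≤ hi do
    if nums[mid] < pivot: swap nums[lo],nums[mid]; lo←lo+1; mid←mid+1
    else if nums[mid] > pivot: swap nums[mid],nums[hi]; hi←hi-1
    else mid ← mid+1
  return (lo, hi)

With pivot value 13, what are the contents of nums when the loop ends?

pivot = 13; lo=0, mid=0, hi=8
nums[mid]=7<13: swap nums[0],nums[0]; lo=1,mid=1 → 7 3 8 6 11 13 15 5 2
nums[mid]=3<13: swap nums[1],nums[1]; lo=2,mid=2 → 7 3 8 6 11 13 15 5 2
nums[mid]=8<13: swap nums[2],nums[2]; lo=3,mid=3 → 7 3 8 6 11 13 15 5 2
nums[mid]=6<13: swap nums[3],nums[3]; lo=4,mid=4 → 7 3 8 6 11 13 15 5 2
nums[mid]=11<13: swap nums[4],nums[4]; lo=5,mid=5 → 7 3 8 6 11 13 15 5 2
nums[mid]=13=13: mid=6
nums[mid]=15>13: swap nums[6],nums[8]; hi=7 → 7 3 8 6 11 13 2 5 15
nums[mid]=2<13: swap nums[5],nums[6]; lo=6,mid=7 → 7 3 8 6 11 2 13 5 15
nums[mid]=5<13: swap nums[6],nums[7]; lo=7,mid=8 → 7 3 8 6 11 2 5 13 15
end: lo=7, hi=7; nums = 7 3 8 6 11 2 5 13 15

7 3 8 6 11 2 5 13 15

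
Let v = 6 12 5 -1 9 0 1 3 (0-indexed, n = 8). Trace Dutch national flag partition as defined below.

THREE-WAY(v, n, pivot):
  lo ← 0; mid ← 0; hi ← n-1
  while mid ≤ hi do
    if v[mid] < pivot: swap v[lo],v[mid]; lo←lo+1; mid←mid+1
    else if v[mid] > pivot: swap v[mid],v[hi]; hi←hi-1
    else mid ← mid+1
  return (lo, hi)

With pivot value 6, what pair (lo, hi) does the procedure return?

(5, 5)

pivot = 6; lo=0, mid=0, hi=7
v[mid]=6=6: mid=1
v[mid]=12>6: swap v[1],v[7]; hi=6 → 6 3 5 -1 9 0 1 12
v[mid]=3<6: swap v[0],v[1]; lo=1,mid=2 → 3 6 5 -1 9 0 1 12
v[mid]=5<6: swap v[1],v[2]; lo=2,mid=3 → 3 5 6 -1 9 0 1 12
v[mid]=-1<6: swap v[2],v[3]; lo=3,mid=4 → 3 5 -1 6 9 0 1 12
v[mid]=9>6: swap v[4],v[6]; hi=5 → 3 5 -1 6 1 0 9 12
v[mid]=1<6: swap v[3],v[4]; lo=4,mid=5 → 3 5 -1 1 6 0 9 12
v[mid]=0<6: swap v[4],v[5]; lo=5,mid=6 → 3 5 -1 1 0 6 9 12
end: lo=5, hi=5; v = 3 5 -1 1 0 6 9 12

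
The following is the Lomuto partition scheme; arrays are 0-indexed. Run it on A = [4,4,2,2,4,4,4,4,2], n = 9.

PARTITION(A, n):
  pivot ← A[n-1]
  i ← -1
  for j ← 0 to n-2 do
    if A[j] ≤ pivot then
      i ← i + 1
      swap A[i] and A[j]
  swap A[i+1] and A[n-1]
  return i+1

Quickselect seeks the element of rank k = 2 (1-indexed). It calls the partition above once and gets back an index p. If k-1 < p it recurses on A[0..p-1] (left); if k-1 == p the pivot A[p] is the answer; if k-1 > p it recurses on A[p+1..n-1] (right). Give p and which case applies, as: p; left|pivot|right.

2; left

pivot = A[8] = 2; i = -1
j=0: A[0]=4 > 2 → no swap
j=1: A[1]=4 > 2 → no swap
j=2: A[2]=2 ≤ 2 → i=0, swap A[0],A[2] → [2,4,4,2,4,4,4,4,2]
j=3: A[3]=2 ≤ 2 → i=1, swap A[1],A[3] → [2,2,4,4,4,4,4,4,2]
j=4: A[4]=4 > 2 → no swap
j=5: A[5]=4 > 2 → no swap
j=6: A[6]=4 > 2 → no swap
j=7: A[7]=4 > 2 → no swap
final swap A[2],A[8] → [2,2,2,4,4,4,4,4,4]; return 2
p = 2; k-1 = 1 < 2 ⇒ left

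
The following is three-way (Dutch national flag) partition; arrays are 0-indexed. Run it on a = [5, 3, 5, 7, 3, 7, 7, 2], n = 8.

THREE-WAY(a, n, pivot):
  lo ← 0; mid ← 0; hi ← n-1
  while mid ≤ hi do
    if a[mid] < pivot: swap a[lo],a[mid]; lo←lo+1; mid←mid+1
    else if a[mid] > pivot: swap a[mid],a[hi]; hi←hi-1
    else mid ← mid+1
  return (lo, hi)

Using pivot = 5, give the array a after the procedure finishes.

[3, 2, 3, 5, 5, 7, 7, 7]

pivot = 5; lo=0, mid=0, hi=7
a[mid]=5=5: mid=1
a[mid]=3<5: swap a[0],a[1]; lo=1,mid=2 → [3, 5, 5, 7, 3, 7, 7, 2]
a[mid]=5=5: mid=3
a[mid]=7>5: swap a[3],a[7]; hi=6 → [3, 5, 5, 2, 3, 7, 7, 7]
a[mid]=2<5: swap a[1],a[3]; lo=2,mid=4 → [3, 2, 5, 5, 3, 7, 7, 7]
a[mid]=3<5: swap a[2],a[4]; lo=3,mid=5 → [3, 2, 3, 5, 5, 7, 7, 7]
a[mid]=7>5: swap a[5],a[6]; hi=5 → [3, 2, 3, 5, 5, 7, 7, 7]
a[mid]=7>5: swap a[5],a[5]; hi=4 → [3, 2, 3, 5, 5, 7, 7, 7]
end: lo=3, hi=4; a = [3, 2, 3, 5, 5, 7, 7, 7]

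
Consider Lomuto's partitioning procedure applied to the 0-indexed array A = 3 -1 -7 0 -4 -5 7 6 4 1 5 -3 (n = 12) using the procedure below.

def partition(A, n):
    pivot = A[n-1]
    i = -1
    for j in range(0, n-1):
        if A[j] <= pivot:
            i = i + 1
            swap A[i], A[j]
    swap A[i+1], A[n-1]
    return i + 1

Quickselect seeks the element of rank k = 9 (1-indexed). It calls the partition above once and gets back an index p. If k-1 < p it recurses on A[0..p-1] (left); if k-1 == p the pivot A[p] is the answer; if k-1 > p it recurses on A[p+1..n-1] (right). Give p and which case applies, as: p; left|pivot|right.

pivot = A[11] = -3; i = -1
j=0: A[0]=3 > -3 → no swap
j=1: A[1]=-1 > -3 → no swap
j=2: A[2]=-7 ≤ -3 → i=0, swap A[0],A[2] → -7 -1 3 0 -4 -5 7 6 4 1 5 -3
j=3: A[3]=0 > -3 → no swap
j=4: A[4]=-4 ≤ -3 → i=1, swap A[1],A[4] → -7 -4 3 0 -1 -5 7 6 4 1 5 -3
j=5: A[5]=-5 ≤ -3 → i=2, swap A[2],A[5] → -7 -4 -5 0 -1 3 7 6 4 1 5 -3
j=6: A[6]=7 > -3 → no swap
j=7: A[7]=6 > -3 → no swap
j=8: A[8]=4 > -3 → no swap
j=9: A[9]=1 > -3 → no swap
j=10: A[10]=5 > -3 → no swap
final swap A[3],A[11] → -7 -4 -5 -3 -1 3 7 6 4 1 5 0; return 3
p = 3; k-1 = 8 > 3 ⇒ right

3; right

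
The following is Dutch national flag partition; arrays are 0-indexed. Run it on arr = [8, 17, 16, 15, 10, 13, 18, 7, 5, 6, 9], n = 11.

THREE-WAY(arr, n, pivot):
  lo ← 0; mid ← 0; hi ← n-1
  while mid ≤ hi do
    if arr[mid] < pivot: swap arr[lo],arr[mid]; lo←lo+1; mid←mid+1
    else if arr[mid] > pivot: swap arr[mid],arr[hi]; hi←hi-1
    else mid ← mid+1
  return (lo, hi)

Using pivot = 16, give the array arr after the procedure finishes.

[8, 9, 15, 10, 13, 6, 7, 5, 16, 18, 17]

lo=0 mid=0 hi=10
8<16: swap(0,0), lo=1 mid=1 ⇒ [8, 17, 16, 15, 10, 13, 18, 7, 5, 6, 9]
17>16: swap(1,10), hi=9 ⇒ [8, 9, 16, 15, 10, 13, 18, 7, 5, 6, 17]
9<16: swap(1,1), lo=2 mid=2 ⇒ [8, 9, 16, 15, 10, 13, 18, 7, 5, 6, 17]
16=16: mid=3
15<16: swap(2,3), lo=3 mid=4 ⇒ [8, 9, 15, 16, 10, 13, 18, 7, 5, 6, 17]
10<16: swap(3,4), lo=4 mid=5 ⇒ [8, 9, 15, 10, 16, 13, 18, 7, 5, 6, 17]
13<16: swap(4,5), lo=5 mid=6 ⇒ [8, 9, 15, 10, 13, 16, 18, 7, 5, 6, 17]
18>16: swap(6,9), hi=8 ⇒ [8, 9, 15, 10, 13, 16, 6, 7, 5, 18, 17]
6<16: swap(5,6), lo=6 mid=7 ⇒ [8, 9, 15, 10, 13, 6, 16, 7, 5, 18, 17]
7<16: swap(6,7), lo=7 mid=8 ⇒ [8, 9, 15, 10, 13, 6, 7, 16, 5, 18, 17]
5<16: swap(7,8), lo=8 mid=9 ⇒ [8, 9, 15, 10, 13, 6, 7, 5, 16, 18, 17]
done. lo=8 hi=8; arr=[8, 9, 15, 10, 13, 6, 7, 5, 16, 18, 17]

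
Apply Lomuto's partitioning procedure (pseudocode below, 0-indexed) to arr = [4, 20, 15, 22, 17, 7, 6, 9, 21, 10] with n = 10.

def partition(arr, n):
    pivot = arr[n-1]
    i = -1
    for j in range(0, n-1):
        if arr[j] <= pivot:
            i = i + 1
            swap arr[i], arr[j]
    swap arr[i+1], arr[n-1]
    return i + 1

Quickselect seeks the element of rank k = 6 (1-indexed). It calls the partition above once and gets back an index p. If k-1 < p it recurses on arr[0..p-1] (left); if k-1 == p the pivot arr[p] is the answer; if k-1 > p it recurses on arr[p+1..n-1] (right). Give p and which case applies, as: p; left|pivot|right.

4; right

pivot=10, i=-1
j=0: 4≤10, i=0, swap(0,0) ⇒ [4, 20, 15, 22, 17, 7, 6, 9, 21, 10]
j=1: 20>10, skip
j=2: 15>10, skip
j=3: 22>10, skip
j=4: 17>10, skip
j=5: 7≤10, i=1, swap(1,5) ⇒ [4, 7, 15, 22, 17, 20, 6, 9, 21, 10]
j=6: 6≤10, i=2, swap(2,6) ⇒ [4, 7, 6, 22, 17, 20, 15, 9, 21, 10]
j=7: 9≤10, i=3, swap(3,7) ⇒ [4, 7, 6, 9, 17, 20, 15, 22, 21, 10]
j=8: 21>10, skip
swap(4,9) ⇒ [4, 7, 6, 9, 10, 20, 15, 22, 21, 17]; return 4
p = 4; k-1 = 5 > 4 ⇒ right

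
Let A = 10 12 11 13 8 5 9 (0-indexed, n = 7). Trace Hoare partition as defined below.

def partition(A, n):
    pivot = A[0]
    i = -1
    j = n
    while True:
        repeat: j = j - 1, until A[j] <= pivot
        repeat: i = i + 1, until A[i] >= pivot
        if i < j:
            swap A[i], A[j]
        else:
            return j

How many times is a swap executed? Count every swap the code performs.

pivot = A[0] = 10; i = -1, j = 7
j→6 (A[6]=9≤10), i→0 (A[0]=10≥10); i<j, swap → 9 12 11 13 8 5 10
j→5 (A[5]=5≤10), i→1 (A[1]=12≥10); i<j, swap → 9 5 11 13 8 12 10
j→4 (A[4]=8≤10), i→2 (A[2]=11≥10); i<j, swap → 9 5 8 13 11 12 10
j→2, i→3; i≥j, return j=2. A = 9 5 8 13 11 12 10

3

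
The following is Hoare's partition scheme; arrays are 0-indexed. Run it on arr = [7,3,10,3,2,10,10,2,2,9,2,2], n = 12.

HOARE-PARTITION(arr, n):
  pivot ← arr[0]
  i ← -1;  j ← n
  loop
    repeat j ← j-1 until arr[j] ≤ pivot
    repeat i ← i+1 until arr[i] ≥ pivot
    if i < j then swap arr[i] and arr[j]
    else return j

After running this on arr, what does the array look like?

pivot = arr[0] = 7; i = -1, j = 12
j→11 (arr[11]=2≤7), i→0 (arr[0]=7≥7); i<j, swap → [2,3,10,3,2,10,10,2,2,9,2,7]
j→10 (arr[10]=2≤7), i→2 (arr[2]=10≥7); i<j, swap → [2,3,2,3,2,10,10,2,2,9,10,7]
j→8 (arr[8]=2≤7), i→5 (arr[5]=10≥7); i<j, swap → [2,3,2,3,2,2,10,2,10,9,10,7]
j→7 (arr[7]=2≤7), i→6 (arr[6]=10≥7); i<j, swap → [2,3,2,3,2,2,2,10,10,9,10,7]
j→6, i→7; i≥j, return j=6. arr = [2,3,2,3,2,2,2,10,10,9,10,7]

[2,3,2,3,2,2,2,10,10,9,10,7]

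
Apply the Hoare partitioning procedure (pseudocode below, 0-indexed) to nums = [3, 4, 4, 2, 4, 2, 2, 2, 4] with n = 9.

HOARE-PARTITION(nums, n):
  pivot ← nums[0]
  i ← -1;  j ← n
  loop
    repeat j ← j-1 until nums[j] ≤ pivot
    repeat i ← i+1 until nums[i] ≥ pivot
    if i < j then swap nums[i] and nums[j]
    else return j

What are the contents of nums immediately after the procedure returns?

pivot=3
j stops at 7 (2), i stops at 0 (3); swap ⇒ [2, 4, 4, 2, 4, 2, 2, 3, 4]
j stops at 6 (2), i stops at 1 (4); swap ⇒ [2, 2, 4, 2, 4, 2, 4, 3, 4]
j stops at 5 (2), i stops at 2 (4); swap ⇒ [2, 2, 2, 2, 4, 4, 4, 3, 4]
j stops at 3, i stops at 4; i≥j ⇒ return 3. nums=[2, 2, 2, 2, 4, 4, 4, 3, 4]

[2, 2, 2, 2, 4, 4, 4, 3, 4]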